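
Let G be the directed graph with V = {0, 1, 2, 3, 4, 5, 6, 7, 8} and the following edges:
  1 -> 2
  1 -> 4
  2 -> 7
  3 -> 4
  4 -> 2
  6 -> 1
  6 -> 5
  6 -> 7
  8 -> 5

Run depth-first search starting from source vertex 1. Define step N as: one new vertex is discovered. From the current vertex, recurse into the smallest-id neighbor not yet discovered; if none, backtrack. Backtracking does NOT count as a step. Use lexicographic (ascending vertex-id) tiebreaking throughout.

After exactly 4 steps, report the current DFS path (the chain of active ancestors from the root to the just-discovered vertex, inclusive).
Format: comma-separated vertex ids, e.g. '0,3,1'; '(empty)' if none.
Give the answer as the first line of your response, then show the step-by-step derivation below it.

1,4

step 1: discover 1; path=1; order=1
step 2: discover 2; path=1>2; order=1,2
step 3: discover 7; path=1>2>7; order=1,2,7
step 4: discover 4; path=1>4; order=1,2,7,4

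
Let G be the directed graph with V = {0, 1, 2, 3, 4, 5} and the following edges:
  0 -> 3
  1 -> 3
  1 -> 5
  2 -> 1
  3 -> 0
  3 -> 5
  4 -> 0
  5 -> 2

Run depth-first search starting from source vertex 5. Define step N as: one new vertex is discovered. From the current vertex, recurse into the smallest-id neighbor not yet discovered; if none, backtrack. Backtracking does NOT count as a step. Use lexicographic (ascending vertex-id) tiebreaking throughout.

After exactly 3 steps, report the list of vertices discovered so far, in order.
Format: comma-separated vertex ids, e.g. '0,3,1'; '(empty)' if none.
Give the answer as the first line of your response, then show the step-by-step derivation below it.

5,2,1

step 1: discover 5; path=5; order=5
step 2: discover 2; path=5>2; order=5,2
step 3: discover 1; path=5>2>1; order=5,2,1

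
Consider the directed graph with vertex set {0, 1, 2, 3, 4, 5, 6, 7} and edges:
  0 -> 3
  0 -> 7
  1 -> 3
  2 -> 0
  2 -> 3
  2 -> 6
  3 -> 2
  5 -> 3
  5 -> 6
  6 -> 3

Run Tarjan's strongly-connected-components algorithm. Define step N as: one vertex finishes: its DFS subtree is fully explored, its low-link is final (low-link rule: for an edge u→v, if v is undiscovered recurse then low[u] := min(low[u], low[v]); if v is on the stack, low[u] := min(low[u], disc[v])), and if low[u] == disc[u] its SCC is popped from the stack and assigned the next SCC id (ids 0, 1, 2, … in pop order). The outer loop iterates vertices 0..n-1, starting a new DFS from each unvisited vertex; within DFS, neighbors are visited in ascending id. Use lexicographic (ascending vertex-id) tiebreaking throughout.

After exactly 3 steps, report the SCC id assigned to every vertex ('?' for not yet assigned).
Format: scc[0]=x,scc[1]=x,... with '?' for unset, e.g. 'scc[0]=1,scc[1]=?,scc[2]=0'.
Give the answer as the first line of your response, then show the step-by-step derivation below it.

scc[0]=?,scc[1]=?,scc[2]=?,scc[3]=?,scc[4]=?,scc[5]=?,scc[6]=?,scc[7]=?

step 1: low=(low[0]=0,low[1]=?,low[2]=0,low[3]=1,low[4]=?,low[5]=?,low[6]=1,low[7]=?); scc=(scc[0]=?,scc[1]=?,scc[2]=?,scc[3]=?,scc[4]=?,scc[5]=?,scc[6]=?,scc[7]=?)
step 2: low=(low[0]=0,low[1]=?,low[2]=0,low[3]=1,low[4]=?,low[5]=?,low[6]=1,low[7]=?); scc=(scc[0]=?,scc[1]=?,scc[2]=?,scc[3]=?,scc[4]=?,scc[5]=?,scc[6]=?,scc[7]=?)
step 3: low=(low[0]=0,low[1]=?,low[2]=0,low[3]=0,low[4]=?,low[5]=?,low[6]=1,low[7]=?); scc=(scc[0]=?,scc[1]=?,scc[2]=?,scc[3]=?,scc[4]=?,scc[5]=?,scc[6]=?,scc[7]=?)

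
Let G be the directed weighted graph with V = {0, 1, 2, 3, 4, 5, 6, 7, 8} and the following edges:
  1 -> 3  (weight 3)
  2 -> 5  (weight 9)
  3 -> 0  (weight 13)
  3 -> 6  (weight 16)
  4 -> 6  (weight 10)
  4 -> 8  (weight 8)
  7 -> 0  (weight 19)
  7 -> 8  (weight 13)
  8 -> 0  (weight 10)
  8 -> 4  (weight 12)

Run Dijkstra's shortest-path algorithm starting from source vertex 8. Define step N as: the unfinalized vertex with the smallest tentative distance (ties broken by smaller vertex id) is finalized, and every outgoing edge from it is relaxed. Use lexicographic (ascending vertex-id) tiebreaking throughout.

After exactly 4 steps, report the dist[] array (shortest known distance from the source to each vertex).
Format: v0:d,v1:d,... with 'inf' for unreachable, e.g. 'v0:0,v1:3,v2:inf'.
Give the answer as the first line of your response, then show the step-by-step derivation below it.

v0:10,v1:inf,v2:inf,v3:inf,v4:12,v5:inf,v6:22,v7:inf,v8:0

step 1: dist = v0:10,v1:inf,v2:inf,v3:inf,v4:12,v5:inf,v6:inf,v7:inf,v8:0
step 2: dist = v0:10,v1:inf,v2:inf,v3:inf,v4:12,v5:inf,v6:inf,v7:inf,v8:0
step 3: dist = v0:10,v1:inf,v2:inf,v3:inf,v4:12,v5:inf,v6:22,v7:inf,v8:0
step 4: dist = v0:10,v1:inf,v2:inf,v3:inf,v4:12,v5:inf,v6:22,v7:inf,v8:0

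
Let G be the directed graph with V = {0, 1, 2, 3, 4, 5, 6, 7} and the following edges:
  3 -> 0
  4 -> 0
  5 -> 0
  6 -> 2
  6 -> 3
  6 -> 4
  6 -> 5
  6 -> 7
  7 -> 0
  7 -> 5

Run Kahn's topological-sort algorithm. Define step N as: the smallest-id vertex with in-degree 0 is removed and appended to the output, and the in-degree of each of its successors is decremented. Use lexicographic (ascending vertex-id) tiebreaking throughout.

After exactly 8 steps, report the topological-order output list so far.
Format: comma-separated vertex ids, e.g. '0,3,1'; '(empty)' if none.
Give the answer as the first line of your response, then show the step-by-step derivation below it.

1,6,2,3,4,7,5,0

step 1: output 1; order=[1]; indeg=(4,0,1,1,1,2,0,1)
step 2: output 6; order=[1,6]; indeg=(4,0,0,0,0,1,0,0)
step 3: output 2; order=[1,6,2]; indeg=(4,0,0,0,0,1,0,0)
step 4: output 3; order=[1,6,2,3]; indeg=(3,0,0,0,0,1,0,0)
step 5: output 4; order=[1,6,2,3,4]; indeg=(2,0,0,0,0,1,0,0)
step 6: output 7; order=[1,6,2,3,4,7]; indeg=(1,0,0,0,0,0,0,0)
step 7: output 5; order=[1,6,2,3,4,7,5]; indeg=(0,0,0,0,0,0,0,0)
step 8: output 0; order=[1,6,2,3,4,7,5,0]; indeg=(0,0,0,0,0,0,0,0)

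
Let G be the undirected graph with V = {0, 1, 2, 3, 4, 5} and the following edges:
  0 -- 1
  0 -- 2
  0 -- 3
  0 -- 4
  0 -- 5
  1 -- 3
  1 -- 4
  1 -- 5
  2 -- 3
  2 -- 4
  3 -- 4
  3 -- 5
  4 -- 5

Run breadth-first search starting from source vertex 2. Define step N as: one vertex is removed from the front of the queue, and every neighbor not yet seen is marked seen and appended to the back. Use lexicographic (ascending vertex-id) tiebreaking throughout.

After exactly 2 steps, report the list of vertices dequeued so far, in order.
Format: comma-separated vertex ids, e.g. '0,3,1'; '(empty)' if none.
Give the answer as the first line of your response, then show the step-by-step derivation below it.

2,0

step 1: dequeue 2; queue=[0,3,4]; order=2
step 2: dequeue 0; queue=[3,4,1,5]; order=2,0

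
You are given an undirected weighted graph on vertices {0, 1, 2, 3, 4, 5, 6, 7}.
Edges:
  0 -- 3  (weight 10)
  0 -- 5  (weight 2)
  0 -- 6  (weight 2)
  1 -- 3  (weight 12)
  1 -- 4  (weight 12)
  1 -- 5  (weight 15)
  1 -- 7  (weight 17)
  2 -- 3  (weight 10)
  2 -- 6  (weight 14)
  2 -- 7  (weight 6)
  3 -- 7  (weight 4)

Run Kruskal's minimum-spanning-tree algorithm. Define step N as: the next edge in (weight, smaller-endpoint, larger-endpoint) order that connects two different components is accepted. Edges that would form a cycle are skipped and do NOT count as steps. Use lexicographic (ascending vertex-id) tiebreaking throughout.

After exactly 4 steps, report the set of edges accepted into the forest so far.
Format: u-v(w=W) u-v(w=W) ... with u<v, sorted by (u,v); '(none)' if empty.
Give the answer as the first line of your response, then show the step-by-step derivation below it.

0-5(w=2) 0-6(w=2) 2-7(w=6) 3-7(w=4)

step 1: add edge 0-5 (w=2); MST = {0-5(w=2)}
step 2: add edge 0-6 (w=2); MST = {0-5(w=2) 0-6(w=2)}
step 3: add edge 3-7 (w=4); MST = {0-5(w=2) 0-6(w=2) 3-7(w=4)}
step 4: add edge 2-7 (w=6); MST = {0-5(w=2) 0-6(w=2) 2-7(w=6) 3-7(w=4)}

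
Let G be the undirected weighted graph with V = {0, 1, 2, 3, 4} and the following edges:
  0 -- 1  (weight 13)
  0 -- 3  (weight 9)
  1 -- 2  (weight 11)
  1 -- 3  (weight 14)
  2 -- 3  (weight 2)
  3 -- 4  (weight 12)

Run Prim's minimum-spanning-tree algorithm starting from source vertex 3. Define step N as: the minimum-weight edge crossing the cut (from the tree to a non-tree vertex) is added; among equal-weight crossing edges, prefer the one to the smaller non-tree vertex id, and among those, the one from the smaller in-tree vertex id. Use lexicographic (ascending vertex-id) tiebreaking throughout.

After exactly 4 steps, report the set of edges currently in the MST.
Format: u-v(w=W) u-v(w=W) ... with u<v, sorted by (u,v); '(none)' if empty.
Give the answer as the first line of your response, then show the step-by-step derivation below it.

0-3(w=9) 1-2(w=11) 2-3(w=2) 3-4(w=12)

step 1: add edge 2-3 (w=2); MST = {2-3(w=2)}
step 2: add edge 0-3 (w=9); MST = {0-3(w=9) 2-3(w=2)}
step 3: add edge 1-2 (w=11); MST = {0-3(w=9) 1-2(w=11) 2-3(w=2)}
step 4: add edge 3-4 (w=12); MST = {0-3(w=9) 1-2(w=11) 2-3(w=2) 3-4(w=12)}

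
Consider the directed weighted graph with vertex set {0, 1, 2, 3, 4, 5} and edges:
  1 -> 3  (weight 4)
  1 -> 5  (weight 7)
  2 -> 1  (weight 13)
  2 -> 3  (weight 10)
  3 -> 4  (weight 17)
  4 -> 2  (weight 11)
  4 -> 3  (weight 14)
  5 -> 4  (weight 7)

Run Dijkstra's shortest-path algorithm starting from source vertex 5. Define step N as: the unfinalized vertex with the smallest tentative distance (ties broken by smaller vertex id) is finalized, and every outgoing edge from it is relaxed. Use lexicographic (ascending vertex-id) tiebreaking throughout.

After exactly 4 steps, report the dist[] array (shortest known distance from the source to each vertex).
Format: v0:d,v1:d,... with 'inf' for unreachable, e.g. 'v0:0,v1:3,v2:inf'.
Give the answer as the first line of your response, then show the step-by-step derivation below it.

v0:inf,v1:31,v2:18,v3:21,v4:7,v5:0

step 1: dist = v0:inf,v1:inf,v2:inf,v3:inf,v4:7,v5:0
step 2: dist = v0:inf,v1:inf,v2:18,v3:21,v4:7,v5:0
step 3: dist = v0:inf,v1:31,v2:18,v3:21,v4:7,v5:0
step 4: dist = v0:inf,v1:31,v2:18,v3:21,v4:7,v5:0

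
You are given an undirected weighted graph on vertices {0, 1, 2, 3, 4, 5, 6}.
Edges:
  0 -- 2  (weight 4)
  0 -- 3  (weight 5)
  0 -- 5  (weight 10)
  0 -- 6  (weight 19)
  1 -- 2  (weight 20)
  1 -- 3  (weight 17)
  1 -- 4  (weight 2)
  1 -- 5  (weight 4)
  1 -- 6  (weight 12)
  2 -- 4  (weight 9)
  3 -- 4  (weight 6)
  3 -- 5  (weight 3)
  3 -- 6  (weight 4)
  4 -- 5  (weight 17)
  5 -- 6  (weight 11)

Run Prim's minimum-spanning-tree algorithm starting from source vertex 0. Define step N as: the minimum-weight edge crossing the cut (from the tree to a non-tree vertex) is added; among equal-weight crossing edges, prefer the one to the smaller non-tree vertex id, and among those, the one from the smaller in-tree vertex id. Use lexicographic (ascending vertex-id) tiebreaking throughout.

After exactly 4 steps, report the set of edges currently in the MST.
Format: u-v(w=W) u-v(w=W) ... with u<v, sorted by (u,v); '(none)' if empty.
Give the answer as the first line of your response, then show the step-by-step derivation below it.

0-2(w=4) 0-3(w=5) 1-5(w=4) 3-5(w=3)

step 1: add edge 0-2 (w=4); MST = {0-2(w=4)}
step 2: add edge 0-3 (w=5); MST = {0-2(w=4) 0-3(w=5)}
step 3: add edge 3-5 (w=3); MST = {0-2(w=4) 0-3(w=5) 3-5(w=3)}
step 4: add edge 1-5 (w=4); MST = {0-2(w=4) 0-3(w=5) 1-5(w=4) 3-5(w=3)}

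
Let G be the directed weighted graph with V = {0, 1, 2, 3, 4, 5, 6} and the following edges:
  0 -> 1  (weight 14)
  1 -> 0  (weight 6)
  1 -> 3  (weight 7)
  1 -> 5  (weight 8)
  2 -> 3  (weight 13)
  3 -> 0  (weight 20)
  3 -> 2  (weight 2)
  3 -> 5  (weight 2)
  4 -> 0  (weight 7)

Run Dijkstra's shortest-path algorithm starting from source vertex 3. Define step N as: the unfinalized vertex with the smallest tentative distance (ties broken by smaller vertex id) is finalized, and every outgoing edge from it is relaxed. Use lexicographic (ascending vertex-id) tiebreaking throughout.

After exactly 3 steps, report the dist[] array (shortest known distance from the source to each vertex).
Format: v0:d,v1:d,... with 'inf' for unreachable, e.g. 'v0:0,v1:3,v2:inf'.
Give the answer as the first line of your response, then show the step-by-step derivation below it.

v0:20,v1:inf,v2:2,v3:0,v4:inf,v5:2,v6:inf

step 1: dist = v0:20,v1:inf,v2:2,v3:0,v4:inf,v5:2,v6:inf
step 2: dist = v0:20,v1:inf,v2:2,v3:0,v4:inf,v5:2,v6:inf
step 3: dist = v0:20,v1:inf,v2:2,v3:0,v4:inf,v5:2,v6:inf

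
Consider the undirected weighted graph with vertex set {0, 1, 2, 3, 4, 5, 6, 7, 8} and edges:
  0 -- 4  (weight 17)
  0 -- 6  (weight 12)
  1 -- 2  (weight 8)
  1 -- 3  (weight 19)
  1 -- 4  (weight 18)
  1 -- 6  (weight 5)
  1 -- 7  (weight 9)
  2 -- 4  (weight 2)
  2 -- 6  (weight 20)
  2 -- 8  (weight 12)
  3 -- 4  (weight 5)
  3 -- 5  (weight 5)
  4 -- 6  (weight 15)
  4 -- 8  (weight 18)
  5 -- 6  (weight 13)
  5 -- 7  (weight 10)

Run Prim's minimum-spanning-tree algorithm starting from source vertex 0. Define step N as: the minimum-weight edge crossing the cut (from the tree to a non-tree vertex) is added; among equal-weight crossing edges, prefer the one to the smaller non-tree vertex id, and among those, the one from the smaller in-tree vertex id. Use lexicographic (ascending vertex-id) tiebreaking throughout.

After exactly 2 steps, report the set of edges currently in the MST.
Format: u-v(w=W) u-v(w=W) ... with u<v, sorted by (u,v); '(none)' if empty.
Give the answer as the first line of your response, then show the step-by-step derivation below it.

0-6(w=12) 1-6(w=5)

step 1: add edge 0-6 (w=12); MST = {0-6(w=12)}
step 2: add edge 1-6 (w=5); MST = {0-6(w=12) 1-6(w=5)}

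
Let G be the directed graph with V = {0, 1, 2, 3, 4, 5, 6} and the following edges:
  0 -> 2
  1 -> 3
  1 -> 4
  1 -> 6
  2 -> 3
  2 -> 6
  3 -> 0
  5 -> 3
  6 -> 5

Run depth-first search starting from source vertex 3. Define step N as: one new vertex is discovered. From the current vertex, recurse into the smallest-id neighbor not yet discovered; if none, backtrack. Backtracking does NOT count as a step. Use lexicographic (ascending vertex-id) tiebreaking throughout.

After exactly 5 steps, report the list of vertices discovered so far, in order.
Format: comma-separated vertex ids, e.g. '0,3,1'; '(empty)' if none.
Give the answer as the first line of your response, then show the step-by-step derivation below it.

3,0,2,6,5

step 1: discover 3; path=3; order=3
step 2: discover 0; path=3>0; order=3,0
step 3: discover 2; path=3>0>2; order=3,0,2
step 4: discover 6; path=3>0>2>6; order=3,0,2,6
step 5: discover 5; path=3>0>2>6>5; order=3,0,2,6,5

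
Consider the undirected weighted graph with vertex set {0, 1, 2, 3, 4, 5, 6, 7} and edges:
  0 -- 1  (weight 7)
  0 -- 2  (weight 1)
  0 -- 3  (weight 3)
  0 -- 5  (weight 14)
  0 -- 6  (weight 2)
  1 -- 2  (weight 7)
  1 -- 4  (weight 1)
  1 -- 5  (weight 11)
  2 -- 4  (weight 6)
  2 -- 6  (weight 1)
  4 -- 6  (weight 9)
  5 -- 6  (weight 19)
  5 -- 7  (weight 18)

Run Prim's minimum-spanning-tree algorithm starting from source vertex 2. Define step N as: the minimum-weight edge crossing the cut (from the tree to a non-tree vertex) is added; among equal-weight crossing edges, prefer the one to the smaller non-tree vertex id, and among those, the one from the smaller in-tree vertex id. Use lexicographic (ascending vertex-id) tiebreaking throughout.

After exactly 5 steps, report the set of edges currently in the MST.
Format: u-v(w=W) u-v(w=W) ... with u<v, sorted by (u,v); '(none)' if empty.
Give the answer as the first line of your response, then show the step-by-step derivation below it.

0-2(w=1) 0-3(w=3) 1-4(w=1) 2-4(w=6) 2-6(w=1)

step 1: add edge 0-2 (w=1); MST = {0-2(w=1)}
step 2: add edge 2-6 (w=1); MST = {0-2(w=1) 2-6(w=1)}
step 3: add edge 0-3 (w=3); MST = {0-2(w=1) 0-3(w=3) 2-6(w=1)}
step 4: add edge 2-4 (w=6); MST = {0-2(w=1) 0-3(w=3) 2-4(w=6) 2-6(w=1)}
step 5: add edge 1-4 (w=1); MST = {0-2(w=1) 0-3(w=3) 1-4(w=1) 2-4(w=6) 2-6(w=1)}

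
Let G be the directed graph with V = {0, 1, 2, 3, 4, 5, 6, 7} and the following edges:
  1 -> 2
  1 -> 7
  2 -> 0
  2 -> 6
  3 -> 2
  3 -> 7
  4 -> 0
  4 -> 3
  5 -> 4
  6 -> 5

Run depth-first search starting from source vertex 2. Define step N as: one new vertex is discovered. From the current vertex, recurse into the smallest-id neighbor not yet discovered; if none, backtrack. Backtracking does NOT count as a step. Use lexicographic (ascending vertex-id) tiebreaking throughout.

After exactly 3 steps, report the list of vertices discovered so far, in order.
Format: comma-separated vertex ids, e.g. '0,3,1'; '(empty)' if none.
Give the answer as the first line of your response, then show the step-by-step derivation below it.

2,0,6

step 1: discover 2; path=2; order=2
step 2: discover 0; path=2>0; order=2,0
step 3: discover 6; path=2>6; order=2,0,6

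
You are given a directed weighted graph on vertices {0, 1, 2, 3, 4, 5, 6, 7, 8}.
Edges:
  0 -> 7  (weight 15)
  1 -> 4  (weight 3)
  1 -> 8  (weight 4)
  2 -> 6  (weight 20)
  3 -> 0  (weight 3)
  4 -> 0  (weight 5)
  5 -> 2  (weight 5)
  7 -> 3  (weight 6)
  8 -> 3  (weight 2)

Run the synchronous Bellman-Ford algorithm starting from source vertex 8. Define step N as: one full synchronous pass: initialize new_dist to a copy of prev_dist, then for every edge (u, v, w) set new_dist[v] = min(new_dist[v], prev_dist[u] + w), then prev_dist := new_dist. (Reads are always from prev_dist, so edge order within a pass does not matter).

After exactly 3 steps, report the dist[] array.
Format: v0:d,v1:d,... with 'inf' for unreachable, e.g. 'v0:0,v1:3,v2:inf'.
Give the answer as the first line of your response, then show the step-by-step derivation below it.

v0:5,v1:inf,v2:inf,v3:2,v4:inf,v5:inf,v6:inf,v7:20,v8:0

step 1: dist = v0:inf,v1:inf,v2:inf,v3:2,v4:inf,v5:inf,v6:inf,v7:inf,v8:0
step 2: dist = v0:5,v1:inf,v2:inf,v3:2,v4:inf,v5:inf,v6:inf,v7:inf,v8:0
step 3: dist = v0:5,v1:inf,v2:inf,v3:2,v4:inf,v5:inf,v6:inf,v7:20,v8:0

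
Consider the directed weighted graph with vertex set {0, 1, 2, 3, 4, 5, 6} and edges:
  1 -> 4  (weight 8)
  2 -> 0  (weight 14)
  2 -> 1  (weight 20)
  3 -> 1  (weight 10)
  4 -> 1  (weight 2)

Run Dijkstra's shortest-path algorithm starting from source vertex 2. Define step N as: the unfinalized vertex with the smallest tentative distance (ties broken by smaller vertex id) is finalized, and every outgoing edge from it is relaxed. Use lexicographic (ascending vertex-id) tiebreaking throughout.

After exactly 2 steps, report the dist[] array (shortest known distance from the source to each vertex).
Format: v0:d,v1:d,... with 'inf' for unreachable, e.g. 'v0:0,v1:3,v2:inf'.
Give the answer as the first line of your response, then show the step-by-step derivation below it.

v0:14,v1:20,v2:0,v3:inf,v4:inf,v5:inf,v6:inf

step 1: dist = v0:14,v1:20,v2:0,v3:inf,v4:inf,v5:inf,v6:inf
step 2: dist = v0:14,v1:20,v2:0,v3:inf,v4:inf,v5:inf,v6:inf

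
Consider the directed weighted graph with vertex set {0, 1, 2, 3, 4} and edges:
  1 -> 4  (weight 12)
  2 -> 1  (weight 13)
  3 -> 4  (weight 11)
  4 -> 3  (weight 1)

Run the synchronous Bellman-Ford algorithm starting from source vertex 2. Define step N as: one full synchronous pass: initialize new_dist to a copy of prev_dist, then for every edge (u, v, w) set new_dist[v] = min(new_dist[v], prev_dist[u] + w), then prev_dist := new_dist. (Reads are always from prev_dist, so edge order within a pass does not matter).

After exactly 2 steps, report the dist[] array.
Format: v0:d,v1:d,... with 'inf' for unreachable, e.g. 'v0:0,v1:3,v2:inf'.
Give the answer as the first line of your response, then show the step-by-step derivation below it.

v0:inf,v1:13,v2:0,v3:inf,v4:25

step 1: dist = v0:inf,v1:13,v2:0,v3:inf,v4:inf
step 2: dist = v0:inf,v1:13,v2:0,v3:inf,v4:25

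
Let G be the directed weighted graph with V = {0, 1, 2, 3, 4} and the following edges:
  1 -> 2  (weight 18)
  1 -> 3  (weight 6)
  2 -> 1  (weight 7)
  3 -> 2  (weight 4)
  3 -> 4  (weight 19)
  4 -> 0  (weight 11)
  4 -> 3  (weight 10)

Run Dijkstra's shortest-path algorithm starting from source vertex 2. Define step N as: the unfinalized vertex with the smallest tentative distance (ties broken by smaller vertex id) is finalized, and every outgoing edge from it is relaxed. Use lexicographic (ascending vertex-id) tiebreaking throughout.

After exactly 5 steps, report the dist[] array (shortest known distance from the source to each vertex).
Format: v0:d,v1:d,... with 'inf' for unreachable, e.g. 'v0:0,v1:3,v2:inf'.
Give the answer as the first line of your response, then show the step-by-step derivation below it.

v0:43,v1:7,v2:0,v3:13,v4:32

step 1: dist = v0:inf,v1:7,v2:0,v3:inf,v4:inf
step 2: dist = v0:inf,v1:7,v2:0,v3:13,v4:inf
step 3: dist = v0:inf,v1:7,v2:0,v3:13,v4:32
step 4: dist = v0:43,v1:7,v2:0,v3:13,v4:32
step 5: dist = v0:43,v1:7,v2:0,v3:13,v4:32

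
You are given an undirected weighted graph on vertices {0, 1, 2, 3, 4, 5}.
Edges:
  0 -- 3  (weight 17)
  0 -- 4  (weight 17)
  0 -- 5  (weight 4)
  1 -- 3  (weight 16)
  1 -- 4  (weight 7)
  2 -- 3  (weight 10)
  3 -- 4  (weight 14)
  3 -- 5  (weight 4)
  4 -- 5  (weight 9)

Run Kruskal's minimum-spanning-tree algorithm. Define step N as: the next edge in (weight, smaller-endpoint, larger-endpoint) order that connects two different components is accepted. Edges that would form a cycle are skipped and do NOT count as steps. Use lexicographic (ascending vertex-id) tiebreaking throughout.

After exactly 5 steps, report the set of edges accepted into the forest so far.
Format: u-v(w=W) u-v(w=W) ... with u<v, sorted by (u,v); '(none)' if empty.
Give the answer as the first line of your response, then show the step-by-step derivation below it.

0-5(w=4) 1-4(w=7) 2-3(w=10) 3-5(w=4) 4-5(w=9)

step 1: add edge 0-5 (w=4); MST = {0-5(w=4)}
step 2: add edge 3-5 (w=4); MST = {0-5(w=4) 3-5(w=4)}
step 3: add edge 1-4 (w=7); MST = {0-5(w=4) 1-4(w=7) 3-5(w=4)}
step 4: add edge 4-5 (w=9); MST = {0-5(w=4) 1-4(w=7) 3-5(w=4) 4-5(w=9)}
step 5: add edge 2-3 (w=10); MST = {0-5(w=4) 1-4(w=7) 2-3(w=10) 3-5(w=4) 4-5(w=9)}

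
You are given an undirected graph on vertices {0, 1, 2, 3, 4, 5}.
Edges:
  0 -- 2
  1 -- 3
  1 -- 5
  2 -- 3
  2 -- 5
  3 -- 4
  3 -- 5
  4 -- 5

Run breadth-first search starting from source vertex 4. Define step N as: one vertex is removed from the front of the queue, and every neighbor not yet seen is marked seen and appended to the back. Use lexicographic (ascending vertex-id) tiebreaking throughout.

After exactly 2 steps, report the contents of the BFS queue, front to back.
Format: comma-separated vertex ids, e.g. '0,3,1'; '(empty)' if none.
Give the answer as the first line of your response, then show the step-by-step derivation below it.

5,1,2

step 1: dequeue 4; queue=[3,5]; order=4
step 2: dequeue 3; queue=[5,1,2]; order=4,3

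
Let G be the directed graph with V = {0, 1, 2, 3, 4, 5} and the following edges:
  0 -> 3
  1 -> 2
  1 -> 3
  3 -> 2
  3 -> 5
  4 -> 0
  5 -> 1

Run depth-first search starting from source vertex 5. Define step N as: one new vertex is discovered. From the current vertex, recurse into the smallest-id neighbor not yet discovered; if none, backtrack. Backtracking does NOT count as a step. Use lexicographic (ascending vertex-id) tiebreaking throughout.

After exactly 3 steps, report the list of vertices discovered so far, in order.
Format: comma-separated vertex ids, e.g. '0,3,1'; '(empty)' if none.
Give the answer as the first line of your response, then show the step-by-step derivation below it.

5,1,2

step 1: discover 5; path=5; order=5
step 2: discover 1; path=5>1; order=5,1
step 3: discover 2; path=5>1>2; order=5,1,2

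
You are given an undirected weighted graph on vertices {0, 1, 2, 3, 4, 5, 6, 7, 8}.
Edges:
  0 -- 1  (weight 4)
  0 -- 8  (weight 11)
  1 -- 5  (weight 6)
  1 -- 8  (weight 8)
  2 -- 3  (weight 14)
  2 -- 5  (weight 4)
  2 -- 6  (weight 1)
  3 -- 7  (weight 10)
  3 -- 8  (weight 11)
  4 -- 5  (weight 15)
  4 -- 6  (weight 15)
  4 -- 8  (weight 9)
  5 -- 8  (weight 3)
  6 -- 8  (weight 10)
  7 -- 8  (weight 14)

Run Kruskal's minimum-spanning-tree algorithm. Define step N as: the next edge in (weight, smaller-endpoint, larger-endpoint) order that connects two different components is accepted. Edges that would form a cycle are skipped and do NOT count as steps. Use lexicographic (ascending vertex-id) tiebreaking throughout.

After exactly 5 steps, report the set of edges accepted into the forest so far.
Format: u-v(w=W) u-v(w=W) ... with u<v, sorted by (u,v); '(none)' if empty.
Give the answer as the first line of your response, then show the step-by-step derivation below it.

0-1(w=4) 1-5(w=6) 2-5(w=4) 2-6(w=1) 5-8(w=3)

step 1: add edge 2-6 (w=1); MST = {2-6(w=1)}
step 2: add edge 5-8 (w=3); MST = {2-6(w=1) 5-8(w=3)}
step 3: add edge 0-1 (w=4); MST = {0-1(w=4) 2-6(w=1) 5-8(w=3)}
step 4: add edge 2-5 (w=4); MST = {0-1(w=4) 2-5(w=4) 2-6(w=1) 5-8(w=3)}
step 5: add edge 1-5 (w=6); MST = {0-1(w=4) 1-5(w=6) 2-5(w=4) 2-6(w=1) 5-8(w=3)}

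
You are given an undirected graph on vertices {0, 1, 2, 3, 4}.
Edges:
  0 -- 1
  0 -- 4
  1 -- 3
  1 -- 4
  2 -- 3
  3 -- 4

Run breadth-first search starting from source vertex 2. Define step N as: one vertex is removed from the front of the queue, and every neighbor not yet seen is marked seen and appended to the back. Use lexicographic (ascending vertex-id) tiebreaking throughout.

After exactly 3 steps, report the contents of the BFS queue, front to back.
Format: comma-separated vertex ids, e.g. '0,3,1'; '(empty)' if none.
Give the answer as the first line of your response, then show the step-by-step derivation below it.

4,0

step 1: dequeue 2; queue=[3]; order=2
step 2: dequeue 3; queue=[1,4]; order=2,3
step 3: dequeue 1; queue=[4,0]; order=2,3,1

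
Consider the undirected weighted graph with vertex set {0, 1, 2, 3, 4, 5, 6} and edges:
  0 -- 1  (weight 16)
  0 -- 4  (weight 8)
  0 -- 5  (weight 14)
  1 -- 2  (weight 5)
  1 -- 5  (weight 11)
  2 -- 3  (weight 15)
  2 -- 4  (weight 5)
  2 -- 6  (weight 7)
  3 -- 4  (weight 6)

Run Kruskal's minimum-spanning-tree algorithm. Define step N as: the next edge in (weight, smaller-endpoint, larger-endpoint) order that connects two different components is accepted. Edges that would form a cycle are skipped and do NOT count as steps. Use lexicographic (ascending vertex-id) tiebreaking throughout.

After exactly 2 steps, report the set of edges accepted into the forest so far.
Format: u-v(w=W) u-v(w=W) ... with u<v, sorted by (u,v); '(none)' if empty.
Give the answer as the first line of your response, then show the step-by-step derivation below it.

1-2(w=5) 2-4(w=5)

step 1: add edge 1-2 (w=5); MST = {1-2(w=5)}
step 2: add edge 2-4 (w=5); MST = {1-2(w=5) 2-4(w=5)}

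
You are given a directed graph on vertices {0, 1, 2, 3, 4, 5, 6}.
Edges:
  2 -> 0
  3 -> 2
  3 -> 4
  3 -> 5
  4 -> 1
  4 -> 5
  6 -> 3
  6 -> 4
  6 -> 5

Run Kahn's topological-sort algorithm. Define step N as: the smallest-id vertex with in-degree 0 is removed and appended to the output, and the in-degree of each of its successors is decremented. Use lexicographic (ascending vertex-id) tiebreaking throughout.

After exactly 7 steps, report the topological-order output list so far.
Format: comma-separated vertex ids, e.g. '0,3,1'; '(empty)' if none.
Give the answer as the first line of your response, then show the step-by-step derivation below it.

6,3,2,0,4,1,5

step 1: output 6; order=[6]; indeg=(1,1,1,0,1,2,0)
step 2: output 3; order=[6,3]; indeg=(1,1,0,0,0,1,0)
step 3: output 2; order=[6,3,2]; indeg=(0,1,0,0,0,1,0)
step 4: output 0; order=[6,3,2,0]; indeg=(0,1,0,0,0,1,0)
step 5: output 4; order=[6,3,2,0,4]; indeg=(0,0,0,0,0,0,0)
step 6: output 1; order=[6,3,2,0,4,1]; indeg=(0,0,0,0,0,0,0)
step 7: output 5; order=[6,3,2,0,4,1,5]; indeg=(0,0,0,0,0,0,0)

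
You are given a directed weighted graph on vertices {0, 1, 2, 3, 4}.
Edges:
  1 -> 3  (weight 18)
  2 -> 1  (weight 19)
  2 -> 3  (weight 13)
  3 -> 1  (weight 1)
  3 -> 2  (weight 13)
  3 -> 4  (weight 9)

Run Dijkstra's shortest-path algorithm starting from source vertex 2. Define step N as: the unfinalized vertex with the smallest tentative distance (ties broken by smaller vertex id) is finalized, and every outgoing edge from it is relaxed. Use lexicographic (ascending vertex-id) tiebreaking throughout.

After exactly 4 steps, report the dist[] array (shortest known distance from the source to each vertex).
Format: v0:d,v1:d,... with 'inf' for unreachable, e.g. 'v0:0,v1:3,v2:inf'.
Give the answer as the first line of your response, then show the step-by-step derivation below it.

v0:inf,v1:14,v2:0,v3:13,v4:22

step 1: dist = v0:inf,v1:19,v2:0,v3:13,v4:inf
step 2: dist = v0:inf,v1:14,v2:0,v3:13,v4:22
step 3: dist = v0:inf,v1:14,v2:0,v3:13,v4:22
step 4: dist = v0:inf,v1:14,v2:0,v3:13,v4:22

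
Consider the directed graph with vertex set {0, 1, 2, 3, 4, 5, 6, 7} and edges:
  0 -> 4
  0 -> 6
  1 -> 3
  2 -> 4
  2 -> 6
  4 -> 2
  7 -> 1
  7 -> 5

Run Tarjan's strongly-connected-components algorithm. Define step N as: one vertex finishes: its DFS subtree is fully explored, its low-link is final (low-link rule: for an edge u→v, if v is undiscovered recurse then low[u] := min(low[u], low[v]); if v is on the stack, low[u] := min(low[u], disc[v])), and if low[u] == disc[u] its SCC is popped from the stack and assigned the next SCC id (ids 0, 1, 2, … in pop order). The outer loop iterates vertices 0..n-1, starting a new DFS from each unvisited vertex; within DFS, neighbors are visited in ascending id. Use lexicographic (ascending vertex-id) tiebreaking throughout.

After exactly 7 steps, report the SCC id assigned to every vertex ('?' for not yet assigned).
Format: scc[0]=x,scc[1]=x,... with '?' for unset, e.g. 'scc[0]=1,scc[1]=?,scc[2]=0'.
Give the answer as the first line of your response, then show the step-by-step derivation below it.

scc[0]=2,scc[1]=4,scc[2]=1,scc[3]=3,scc[4]=1,scc[5]=5,scc[6]=0,scc[7]=?

step 1: low=(low[0]=0,low[1]=?,low[2]=1,low[3]=?,low[4]=1,low[5]=?,low[6]=3,low[7]=?); scc=(scc[0]=?,scc[1]=?,scc[2]=?,scc[3]=?,scc[4]=?,scc[5]=?,scc[6]=0,scc[7]=?)
step 2: low=(low[0]=0,low[1]=?,low[2]=1,low[3]=?,low[4]=1,low[5]=?,low[6]=3,low[7]=?); scc=(scc[0]=?,scc[1]=?,scc[2]=?,scc[3]=?,scc[4]=?,scc[5]=?,scc[6]=0,scc[7]=?)
step 3: low=(low[0]=0,low[1]=?,low[2]=1,low[3]=?,low[4]=1,low[5]=?,low[6]=3,low[7]=?); scc=(scc[0]=?,scc[1]=?,scc[2]=1,scc[3]=?,scc[4]=1,scc[5]=?,scc[6]=0,scc[7]=?)
step 4: low=(low[0]=0,low[1]=?,low[2]=1,low[3]=?,low[4]=1,low[5]=?,low[6]=3,low[7]=?); scc=(scc[0]=2,scc[1]=?,scc[2]=1,scc[3]=?,scc[4]=1,scc[5]=?,scc[6]=0,scc[7]=?)
step 5: low=(low[0]=0,low[1]=4,low[2]=1,low[3]=5,low[4]=1,low[5]=?,low[6]=3,low[7]=?); scc=(scc[0]=2,scc[1]=?,scc[2]=1,scc[3]=3,scc[4]=1,scc[5]=?,scc[6]=0,scc[7]=?)
step 6: low=(low[0]=0,low[1]=4,low[2]=1,low[3]=5,low[4]=1,low[5]=?,low[6]=3,low[7]=?); scc=(scc[0]=2,scc[1]=4,scc[2]=1,scc[3]=3,scc[4]=1,scc[5]=?,scc[6]=0,scc[7]=?)
step 7: low=(low[0]=0,low[1]=4,low[2]=1,low[3]=5,low[4]=1,low[5]=6,low[6]=3,low[7]=?); scc=(scc[0]=2,scc[1]=4,scc[2]=1,scc[3]=3,scc[4]=1,scc[5]=5,scc[6]=0,scc[7]=?)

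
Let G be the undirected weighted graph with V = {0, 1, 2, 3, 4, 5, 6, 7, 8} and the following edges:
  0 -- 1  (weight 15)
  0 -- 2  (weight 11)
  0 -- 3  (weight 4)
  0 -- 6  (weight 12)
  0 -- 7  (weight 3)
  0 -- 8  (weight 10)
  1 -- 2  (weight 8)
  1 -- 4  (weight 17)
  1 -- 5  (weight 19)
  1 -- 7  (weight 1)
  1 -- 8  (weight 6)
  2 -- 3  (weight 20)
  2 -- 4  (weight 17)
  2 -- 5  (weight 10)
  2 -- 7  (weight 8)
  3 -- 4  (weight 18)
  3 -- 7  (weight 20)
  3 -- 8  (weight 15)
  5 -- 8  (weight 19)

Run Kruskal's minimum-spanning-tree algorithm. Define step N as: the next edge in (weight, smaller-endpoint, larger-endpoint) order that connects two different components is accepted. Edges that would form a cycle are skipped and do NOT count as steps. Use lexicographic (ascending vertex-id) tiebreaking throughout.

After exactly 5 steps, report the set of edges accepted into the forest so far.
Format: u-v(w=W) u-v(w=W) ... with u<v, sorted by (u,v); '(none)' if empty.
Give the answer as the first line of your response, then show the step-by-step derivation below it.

0-3(w=4) 0-7(w=3) 1-2(w=8) 1-7(w=1) 1-8(w=6)

step 1: add edge 1-7 (w=1); MST = {1-7(w=1)}
step 2: add edge 0-7 (w=3); MST = {0-7(w=3) 1-7(w=1)}
step 3: add edge 0-3 (w=4); MST = {0-3(w=4) 0-7(w=3) 1-7(w=1)}
step 4: add edge 1-8 (w=6); MST = {0-3(w=4) 0-7(w=3) 1-7(w=1) 1-8(w=6)}
step 5: add edge 1-2 (w=8); MST = {0-3(w=4) 0-7(w=3) 1-2(w=8) 1-7(w=1) 1-8(w=6)}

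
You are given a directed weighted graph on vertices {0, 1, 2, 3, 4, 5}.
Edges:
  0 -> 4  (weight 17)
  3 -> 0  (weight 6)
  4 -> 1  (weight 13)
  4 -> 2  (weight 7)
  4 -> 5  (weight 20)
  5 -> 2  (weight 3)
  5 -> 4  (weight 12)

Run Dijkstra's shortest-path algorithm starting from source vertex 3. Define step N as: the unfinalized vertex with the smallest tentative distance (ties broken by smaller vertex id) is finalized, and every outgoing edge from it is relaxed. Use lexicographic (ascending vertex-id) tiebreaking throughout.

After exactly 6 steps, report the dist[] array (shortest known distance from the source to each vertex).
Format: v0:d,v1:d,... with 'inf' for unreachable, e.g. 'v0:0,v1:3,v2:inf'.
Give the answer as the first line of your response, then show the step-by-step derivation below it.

v0:6,v1:36,v2:30,v3:0,v4:23,v5:43

step 1: dist = v0:6,v1:inf,v2:inf,v3:0,v4:inf,v5:inf
step 2: dist = v0:6,v1:inf,v2:inf,v3:0,v4:23,v5:inf
step 3: dist = v0:6,v1:36,v2:30,v3:0,v4:23,v5:43
step 4: dist = v0:6,v1:36,v2:30,v3:0,v4:23,v5:43
step 5: dist = v0:6,v1:36,v2:30,v3:0,v4:23,v5:43
step 6: dist = v0:6,v1:36,v2:30,v3:0,v4:23,v5:43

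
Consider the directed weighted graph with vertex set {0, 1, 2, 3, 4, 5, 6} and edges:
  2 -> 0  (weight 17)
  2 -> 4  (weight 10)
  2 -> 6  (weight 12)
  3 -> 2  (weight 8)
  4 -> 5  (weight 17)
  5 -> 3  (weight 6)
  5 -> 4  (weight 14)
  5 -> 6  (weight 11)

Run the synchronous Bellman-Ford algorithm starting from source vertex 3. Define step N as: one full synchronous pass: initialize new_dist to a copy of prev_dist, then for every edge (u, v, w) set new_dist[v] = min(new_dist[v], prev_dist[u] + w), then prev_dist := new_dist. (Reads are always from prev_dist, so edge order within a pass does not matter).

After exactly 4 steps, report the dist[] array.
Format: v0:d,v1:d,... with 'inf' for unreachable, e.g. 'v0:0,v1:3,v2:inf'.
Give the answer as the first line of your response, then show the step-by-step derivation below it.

v0:25,v1:inf,v2:8,v3:0,v4:18,v5:35,v6:20

step 1: dist = v0:inf,v1:inf,v2:8,v3:0,v4:inf,v5:inf,v6:inf
step 2: dist = v0:25,v1:inf,v2:8,v3:0,v4:18,v5:inf,v6:20
step 3: dist = v0:25,v1:inf,v2:8,v3:0,v4:18,v5:35,v6:20
step 4: dist = v0:25,v1:inf,v2:8,v3:0,v4:18,v5:35,v6:20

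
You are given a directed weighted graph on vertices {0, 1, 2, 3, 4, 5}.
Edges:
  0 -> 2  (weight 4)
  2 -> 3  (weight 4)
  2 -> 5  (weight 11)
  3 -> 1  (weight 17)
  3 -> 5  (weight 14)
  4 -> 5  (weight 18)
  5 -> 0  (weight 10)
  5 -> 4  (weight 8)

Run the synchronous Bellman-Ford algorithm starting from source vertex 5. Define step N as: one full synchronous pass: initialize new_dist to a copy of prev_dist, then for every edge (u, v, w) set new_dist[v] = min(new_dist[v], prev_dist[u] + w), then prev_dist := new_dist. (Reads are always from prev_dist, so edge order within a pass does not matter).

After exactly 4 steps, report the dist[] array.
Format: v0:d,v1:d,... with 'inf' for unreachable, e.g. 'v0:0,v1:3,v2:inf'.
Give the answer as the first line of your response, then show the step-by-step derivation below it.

v0:10,v1:35,v2:14,v3:18,v4:8,v5:0

step 1: dist = v0:10,v1:inf,v2:inf,v3:inf,v4:8,v5:0
step 2: dist = v0:10,v1:inf,v2:14,v3:inf,v4:8,v5:0
step 3: dist = v0:10,v1:inf,v2:14,v3:18,v4:8,v5:0
step 4: dist = v0:10,v1:35,v2:14,v3:18,v4:8,v5:0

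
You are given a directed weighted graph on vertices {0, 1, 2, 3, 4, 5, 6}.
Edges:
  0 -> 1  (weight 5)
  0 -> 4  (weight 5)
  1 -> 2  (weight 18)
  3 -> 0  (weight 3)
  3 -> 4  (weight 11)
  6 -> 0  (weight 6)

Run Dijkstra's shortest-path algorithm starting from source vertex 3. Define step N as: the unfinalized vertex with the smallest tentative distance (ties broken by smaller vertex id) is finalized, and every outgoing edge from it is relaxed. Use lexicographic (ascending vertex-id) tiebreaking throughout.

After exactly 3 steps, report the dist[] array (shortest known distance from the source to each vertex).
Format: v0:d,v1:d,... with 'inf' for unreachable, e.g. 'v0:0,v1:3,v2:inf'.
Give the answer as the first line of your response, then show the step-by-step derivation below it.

v0:3,v1:8,v2:26,v3:0,v4:8,v5:inf,v6:inf

step 1: dist = v0:3,v1:inf,v2:inf,v3:0,v4:11,v5:inf,v6:inf
step 2: dist = v0:3,v1:8,v2:inf,v3:0,v4:8,v5:inf,v6:inf
step 3: dist = v0:3,v1:8,v2:26,v3:0,v4:8,v5:inf,v6:inf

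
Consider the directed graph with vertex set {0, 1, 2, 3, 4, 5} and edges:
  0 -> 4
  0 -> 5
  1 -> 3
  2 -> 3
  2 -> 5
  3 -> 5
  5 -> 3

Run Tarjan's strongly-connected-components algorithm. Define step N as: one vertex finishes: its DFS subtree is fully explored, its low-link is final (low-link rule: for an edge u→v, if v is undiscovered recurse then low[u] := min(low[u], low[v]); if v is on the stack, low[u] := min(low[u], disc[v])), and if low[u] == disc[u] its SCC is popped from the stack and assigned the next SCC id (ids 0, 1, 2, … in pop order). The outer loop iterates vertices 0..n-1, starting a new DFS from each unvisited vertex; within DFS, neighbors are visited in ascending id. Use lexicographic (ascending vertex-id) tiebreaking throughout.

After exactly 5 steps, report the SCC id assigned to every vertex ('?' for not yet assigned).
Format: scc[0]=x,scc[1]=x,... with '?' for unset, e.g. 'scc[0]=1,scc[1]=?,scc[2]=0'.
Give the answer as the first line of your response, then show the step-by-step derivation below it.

scc[0]=2,scc[1]=3,scc[2]=?,scc[3]=1,scc[4]=0,scc[5]=1

step 1: low=(low[0]=0,low[1]=?,low[2]=?,low[3]=?,low[4]=1,low[5]=?); scc=(scc[0]=?,scc[1]=?,scc[2]=?,scc[3]=?,scc[4]=0,scc[5]=?)
step 2: low=(low[0]=0,low[1]=?,low[2]=?,low[3]=2,low[4]=1,low[5]=2); scc=(scc[0]=?,scc[1]=?,scc[2]=?,scc[3]=?,scc[4]=0,scc[5]=?)
step 3: low=(low[0]=0,low[1]=?,low[2]=?,low[3]=2,low[4]=1,low[5]=2); scc=(scc[0]=?,scc[1]=?,scc[2]=?,scc[3]=1,scc[4]=0,scc[5]=1)
step 4: low=(low[0]=0,low[1]=?,low[2]=?,low[3]=2,low[4]=1,low[5]=2); scc=(scc[0]=2,scc[1]=?,scc[2]=?,scc[3]=1,scc[4]=0,scc[5]=1)
step 5: low=(low[0]=0,low[1]=4,low[2]=?,low[3]=2,low[4]=1,low[5]=2); scc=(scc[0]=2,scc[1]=3,scc[2]=?,scc[3]=1,scc[4]=0,scc[5]=1)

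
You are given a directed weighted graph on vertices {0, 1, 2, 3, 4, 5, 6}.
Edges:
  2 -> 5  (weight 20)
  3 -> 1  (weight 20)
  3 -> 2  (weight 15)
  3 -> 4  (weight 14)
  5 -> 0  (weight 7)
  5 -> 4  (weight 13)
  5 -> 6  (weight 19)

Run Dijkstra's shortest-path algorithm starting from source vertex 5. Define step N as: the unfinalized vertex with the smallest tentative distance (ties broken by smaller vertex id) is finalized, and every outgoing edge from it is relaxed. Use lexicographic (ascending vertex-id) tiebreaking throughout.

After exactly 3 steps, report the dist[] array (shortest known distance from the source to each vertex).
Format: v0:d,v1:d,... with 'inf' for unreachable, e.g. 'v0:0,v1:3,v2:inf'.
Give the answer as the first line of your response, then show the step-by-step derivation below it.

v0:7,v1:inf,v2:inf,v3:inf,v4:13,v5:0,v6:19

step 1: dist = v0:7,v1:inf,v2:inf,v3:inf,v4:13,v5:0,v6:19
step 2: dist = v0:7,v1:inf,v2:inf,v3:inf,v4:13,v5:0,v6:19
step 3: dist = v0:7,v1:inf,v2:inf,v3:inf,v4:13,v5:0,v6:19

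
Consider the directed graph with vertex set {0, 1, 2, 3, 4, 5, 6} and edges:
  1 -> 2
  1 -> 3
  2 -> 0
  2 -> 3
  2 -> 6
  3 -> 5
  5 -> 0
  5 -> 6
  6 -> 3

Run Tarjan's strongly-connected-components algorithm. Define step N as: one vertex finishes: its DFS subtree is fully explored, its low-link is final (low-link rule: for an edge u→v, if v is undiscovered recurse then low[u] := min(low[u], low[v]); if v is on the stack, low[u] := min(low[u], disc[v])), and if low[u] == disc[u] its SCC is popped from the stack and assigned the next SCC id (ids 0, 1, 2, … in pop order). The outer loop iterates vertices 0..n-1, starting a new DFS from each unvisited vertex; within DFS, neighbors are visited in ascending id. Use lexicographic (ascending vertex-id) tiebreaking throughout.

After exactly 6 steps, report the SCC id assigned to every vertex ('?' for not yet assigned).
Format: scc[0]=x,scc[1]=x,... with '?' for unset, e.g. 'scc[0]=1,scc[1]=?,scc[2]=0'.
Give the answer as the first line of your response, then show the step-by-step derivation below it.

scc[0]=0,scc[1]=3,scc[2]=2,scc[3]=1,scc[4]=?,scc[5]=1,scc[6]=1

step 1: low=(low[0]=0,low[1]=?,low[2]=?,low[3]=?,low[4]=?,low[5]=?,low[6]=?); scc=(scc[0]=0,scc[1]=?,scc[2]=?,scc[3]=?,scc[4]=?,scc[5]=?,scc[6]=?)
step 2: low=(low[0]=0,low[1]=1,low[2]=2,low[3]=3,low[4]=?,low[5]=4,low[6]=3); scc=(scc[0]=0,scc[1]=?,scc[2]=?,scc[3]=?,scc[4]=?,scc[5]=?,scc[6]=?)
step 3: low=(low[0]=0,low[1]=1,low[2]=2,low[3]=3,low[4]=?,low[5]=3,low[6]=3); scc=(scc[0]=0,scc[1]=?,scc[2]=?,scc[3]=?,scc[4]=?,scc[5]=?,scc[6]=?)
step 4: low=(low[0]=0,low[1]=1,low[2]=2,low[3]=3,low[4]=?,low[5]=3,low[6]=3); scc=(scc[0]=0,scc[1]=?,scc[2]=?,scc[3]=1,scc[4]=?,scc[5]=1,scc[6]=1)
step 5: low=(low[0]=0,low[1]=1,low[2]=2,low[3]=3,low[4]=?,low[5]=3,low[6]=3); scc=(scc[0]=0,scc[1]=?,scc[2]=2,scc[3]=1,scc[4]=?,scc[5]=1,scc[6]=1)
step 6: low=(low[0]=0,low[1]=1,low[2]=2,low[3]=3,low[4]=?,low[5]=3,low[6]=3); scc=(scc[0]=0,scc[1]=3,scc[2]=2,scc[3]=1,scc[4]=?,scc[5]=1,scc[6]=1)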